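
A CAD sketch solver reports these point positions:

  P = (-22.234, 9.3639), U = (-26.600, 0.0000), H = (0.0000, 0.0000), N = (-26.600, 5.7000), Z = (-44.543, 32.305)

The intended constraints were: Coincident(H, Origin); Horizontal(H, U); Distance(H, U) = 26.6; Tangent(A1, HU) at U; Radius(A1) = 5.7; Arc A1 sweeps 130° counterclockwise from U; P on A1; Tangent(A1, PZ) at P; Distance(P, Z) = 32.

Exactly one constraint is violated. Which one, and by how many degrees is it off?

Tangent(A1, PZ) at P — off by 4.20°.

H = (0.00, 0.00) ✓; H.y = 0.00, U.y = 0.00 ✓; |HU| = 26.60 ✓; ∠(NU, UH) = 90.00° ✓; |NU| = 5.700 ✓; bearing(N→P) − bearing(N→U) = 130.0° ✓; |NP| = 5.700 ✓; ∠(NP, PZ) = 85.80° ✗; |PZ| = 32.00 ✓.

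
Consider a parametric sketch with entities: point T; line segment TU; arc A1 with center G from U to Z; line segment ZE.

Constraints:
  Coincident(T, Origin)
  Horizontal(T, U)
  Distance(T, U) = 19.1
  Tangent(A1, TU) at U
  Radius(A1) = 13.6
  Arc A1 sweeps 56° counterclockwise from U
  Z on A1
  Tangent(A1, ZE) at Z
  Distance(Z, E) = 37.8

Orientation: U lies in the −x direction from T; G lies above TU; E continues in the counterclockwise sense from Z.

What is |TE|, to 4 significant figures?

39.64

T is at the origin; TU is horizontal with |TU| = 19.1 and U on the −x side, so U = (-19.10, 0.000). Tangency of A1 to TU means the radius GU is perpendicular to TU, so G = U + (0, 13.6) = (-19.10, 13.60). On A1, U sits at bearing -90° from G; a 56° counterclockwise sweep puts Z at bearing -34°, so Z = G + 13.6·(cos -34°, sin -34°) = (-7.825, 5.995). The tangent condition forces GZ to be normal to ZE, so ZE runs along (−sin -34°, cos -34°); with |ZE| = 37.8, E = (13.31, 37.33). Then |TE| = |E − T| = 39.64.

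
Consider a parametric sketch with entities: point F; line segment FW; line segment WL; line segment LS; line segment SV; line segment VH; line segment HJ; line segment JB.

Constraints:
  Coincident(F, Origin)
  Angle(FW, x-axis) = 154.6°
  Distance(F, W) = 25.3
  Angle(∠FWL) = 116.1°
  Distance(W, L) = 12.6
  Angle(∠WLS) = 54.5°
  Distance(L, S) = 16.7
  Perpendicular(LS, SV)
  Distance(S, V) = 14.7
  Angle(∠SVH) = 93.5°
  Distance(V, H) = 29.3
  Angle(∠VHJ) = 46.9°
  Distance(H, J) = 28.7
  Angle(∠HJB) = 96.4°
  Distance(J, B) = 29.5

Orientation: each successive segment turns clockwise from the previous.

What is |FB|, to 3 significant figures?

4.77

F is at the origin; FW runs at 154.6° with length 25.3, so W = (-22.9, 10.9). ∠FWL = 116.1° gives WL at 90.7° from the x-axis; with |WL| = 12.6, L = (-23.0, 23.5). ∠WLS = 54.5° gives LS at -34.8° from the x-axis; with |LS| = 16.7, S = (-9.30, 13.9). LS is perpendicular to SV, so SV runs at -125°; with |SV| = 14.7, V = (-17.7, 1.85). ∠SVH = 93.5° gives VH at 149° from the x-axis; with |VH| = 29.3, H = (-42.7, 17.1). ∠VHJ = 46.9° gives HJ at 15.6° from the x-axis; with |HJ| = 28.7, J = (-15.1, 24.8). ∠HJB = 96.4° gives JB at -68.0° from the x-axis; with |JB| = 29.5, B = (-4.03, -2.56). Then |FB| = |B − F| = 4.77.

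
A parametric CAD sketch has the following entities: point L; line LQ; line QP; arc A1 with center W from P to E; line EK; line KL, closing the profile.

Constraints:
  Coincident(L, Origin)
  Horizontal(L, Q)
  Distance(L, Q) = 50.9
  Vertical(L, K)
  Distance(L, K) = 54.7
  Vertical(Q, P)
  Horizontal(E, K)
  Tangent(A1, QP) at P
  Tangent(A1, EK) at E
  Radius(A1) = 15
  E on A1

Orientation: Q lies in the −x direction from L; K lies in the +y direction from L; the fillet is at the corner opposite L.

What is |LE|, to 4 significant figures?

65.43

L is at the origin; LQ is horizontal with |LQ| = 50.9 and Q on the −x side, so Q = (-50.90, 0.000). L and K share the same x with |LK| = 54.7 and K on the +y side, so K = (0.000, 54.70). The virtual corner opposite L is at (-50.90, 54.70). Tangency of A1 to QP means the radius WP is perpendicular to QP and the tangent condition forces WE to be normal to EK, with radius 15.0, so the center W sits 15.0 in from both sides at W = (-35.90, 39.70). That places the tangent points at P = (-50.90, 39.70) on QP and E = (-35.90, 54.70) on EK. Then |LE| = |E − L| = 65.43.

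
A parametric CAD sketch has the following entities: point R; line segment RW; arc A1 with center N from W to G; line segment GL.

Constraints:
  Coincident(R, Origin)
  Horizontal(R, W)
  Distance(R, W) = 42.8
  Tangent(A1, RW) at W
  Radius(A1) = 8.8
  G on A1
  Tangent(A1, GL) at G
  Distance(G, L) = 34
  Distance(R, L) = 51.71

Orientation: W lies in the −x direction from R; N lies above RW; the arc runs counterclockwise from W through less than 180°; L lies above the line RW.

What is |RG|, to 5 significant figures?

34.950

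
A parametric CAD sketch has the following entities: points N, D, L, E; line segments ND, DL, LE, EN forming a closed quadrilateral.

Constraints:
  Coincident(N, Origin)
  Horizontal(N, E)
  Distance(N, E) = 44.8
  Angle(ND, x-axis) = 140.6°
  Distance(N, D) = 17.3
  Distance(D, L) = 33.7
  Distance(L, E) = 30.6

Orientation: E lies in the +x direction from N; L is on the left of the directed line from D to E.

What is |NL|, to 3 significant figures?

26.3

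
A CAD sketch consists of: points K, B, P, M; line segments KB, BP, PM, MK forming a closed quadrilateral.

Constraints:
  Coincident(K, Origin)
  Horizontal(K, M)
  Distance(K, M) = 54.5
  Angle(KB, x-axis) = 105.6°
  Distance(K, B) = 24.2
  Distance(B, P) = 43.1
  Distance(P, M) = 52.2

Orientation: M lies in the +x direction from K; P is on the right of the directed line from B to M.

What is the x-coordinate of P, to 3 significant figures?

5.53

Checks: |BP| = 43.10 ✓; |PM| = 52.20 ✓.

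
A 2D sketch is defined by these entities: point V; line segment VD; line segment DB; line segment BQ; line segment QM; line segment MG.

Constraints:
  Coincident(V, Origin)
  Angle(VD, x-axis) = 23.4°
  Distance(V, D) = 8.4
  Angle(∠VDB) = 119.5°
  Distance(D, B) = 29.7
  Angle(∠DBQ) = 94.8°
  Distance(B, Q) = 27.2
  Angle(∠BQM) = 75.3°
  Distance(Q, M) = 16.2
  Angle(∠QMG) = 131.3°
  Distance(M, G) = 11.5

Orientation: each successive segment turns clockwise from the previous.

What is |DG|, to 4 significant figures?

17.63

∠BQM = 75.3° gives QM at 133.0° from the x-axis; with |QM| = 16.2, M = (5.815, -25.72). ∠QMG = 131.3° gives MG at 84.30° from the x-axis; with |MG| = 11.5, G = (6.957, -14.28). Then |DG| = |G − D| = 17.63.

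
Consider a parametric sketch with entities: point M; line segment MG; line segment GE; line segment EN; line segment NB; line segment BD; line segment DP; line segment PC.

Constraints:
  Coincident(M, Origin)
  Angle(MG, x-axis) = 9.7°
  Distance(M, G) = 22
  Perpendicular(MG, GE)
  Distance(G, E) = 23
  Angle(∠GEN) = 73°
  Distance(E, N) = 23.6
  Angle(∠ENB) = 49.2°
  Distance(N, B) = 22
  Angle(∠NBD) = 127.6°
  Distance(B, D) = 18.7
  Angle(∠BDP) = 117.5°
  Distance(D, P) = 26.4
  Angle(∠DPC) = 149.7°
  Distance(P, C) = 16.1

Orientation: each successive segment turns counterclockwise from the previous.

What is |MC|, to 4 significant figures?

61.27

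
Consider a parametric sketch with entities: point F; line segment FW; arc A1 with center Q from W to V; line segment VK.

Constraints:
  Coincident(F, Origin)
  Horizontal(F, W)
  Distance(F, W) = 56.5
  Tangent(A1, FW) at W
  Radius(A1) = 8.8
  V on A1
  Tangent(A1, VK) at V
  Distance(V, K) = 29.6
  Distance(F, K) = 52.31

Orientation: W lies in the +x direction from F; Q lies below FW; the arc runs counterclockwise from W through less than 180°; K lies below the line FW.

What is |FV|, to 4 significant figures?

48.49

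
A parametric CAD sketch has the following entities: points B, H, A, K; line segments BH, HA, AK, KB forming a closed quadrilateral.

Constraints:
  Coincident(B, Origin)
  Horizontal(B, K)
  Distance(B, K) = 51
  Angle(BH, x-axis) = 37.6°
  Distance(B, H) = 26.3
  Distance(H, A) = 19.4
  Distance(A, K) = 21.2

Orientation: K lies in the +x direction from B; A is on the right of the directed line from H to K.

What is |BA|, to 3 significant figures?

29.9

Checks: BH at 37.60° ✓; |HA| = 19.40 ✓; |AK| = 21.20 ✓.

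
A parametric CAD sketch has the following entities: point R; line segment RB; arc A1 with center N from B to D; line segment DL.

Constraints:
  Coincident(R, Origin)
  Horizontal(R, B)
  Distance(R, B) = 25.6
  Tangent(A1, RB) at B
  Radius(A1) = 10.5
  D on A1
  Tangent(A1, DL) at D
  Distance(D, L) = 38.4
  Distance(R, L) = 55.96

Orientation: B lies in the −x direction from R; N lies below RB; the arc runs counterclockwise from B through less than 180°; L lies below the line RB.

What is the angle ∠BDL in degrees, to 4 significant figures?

126.6°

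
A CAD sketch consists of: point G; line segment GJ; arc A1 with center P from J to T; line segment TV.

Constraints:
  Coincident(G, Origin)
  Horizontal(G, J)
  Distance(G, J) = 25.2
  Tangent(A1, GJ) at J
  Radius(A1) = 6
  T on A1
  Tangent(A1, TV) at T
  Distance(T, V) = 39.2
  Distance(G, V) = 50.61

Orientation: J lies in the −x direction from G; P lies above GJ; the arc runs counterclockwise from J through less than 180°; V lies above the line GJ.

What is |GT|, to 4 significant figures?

20.27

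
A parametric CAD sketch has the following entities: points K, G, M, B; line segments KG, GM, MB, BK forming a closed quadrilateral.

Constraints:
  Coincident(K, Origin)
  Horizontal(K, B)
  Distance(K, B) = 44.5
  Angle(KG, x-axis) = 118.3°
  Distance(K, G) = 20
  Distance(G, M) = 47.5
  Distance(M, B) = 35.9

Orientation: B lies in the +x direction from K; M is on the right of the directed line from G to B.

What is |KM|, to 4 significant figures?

27.61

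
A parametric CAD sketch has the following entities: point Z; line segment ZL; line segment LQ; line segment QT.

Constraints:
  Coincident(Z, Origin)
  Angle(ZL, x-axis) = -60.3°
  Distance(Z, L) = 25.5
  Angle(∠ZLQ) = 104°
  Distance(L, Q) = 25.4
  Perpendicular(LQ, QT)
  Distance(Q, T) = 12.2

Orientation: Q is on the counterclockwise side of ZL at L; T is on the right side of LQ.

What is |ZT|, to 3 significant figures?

48.6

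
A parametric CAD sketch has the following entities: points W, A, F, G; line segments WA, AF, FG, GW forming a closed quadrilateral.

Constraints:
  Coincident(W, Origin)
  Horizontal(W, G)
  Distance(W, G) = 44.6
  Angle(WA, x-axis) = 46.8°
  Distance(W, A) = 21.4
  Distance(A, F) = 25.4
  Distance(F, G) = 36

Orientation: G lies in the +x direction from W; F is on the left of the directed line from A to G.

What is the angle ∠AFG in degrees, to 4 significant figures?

64.03°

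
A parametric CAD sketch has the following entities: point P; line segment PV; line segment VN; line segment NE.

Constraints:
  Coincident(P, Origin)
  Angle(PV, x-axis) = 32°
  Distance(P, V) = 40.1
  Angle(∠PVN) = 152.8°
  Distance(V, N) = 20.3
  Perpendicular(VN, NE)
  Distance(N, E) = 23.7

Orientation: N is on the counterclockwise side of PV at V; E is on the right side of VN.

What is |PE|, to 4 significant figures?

69.99

P is at the origin; PV runs at 32.0° with length 40.1, so V = 40.1·(cos 32.0°, sin 32.0°) = (34.01, 21.25). ∠PVN = 152.8°, so VN runs at 32.0° + (180° − 152.8°) = 59.20° from the x-axis; with |VN| = 20.3, N = V + 20.3·(cos 59.20°, sin 59.20°) = (44.40, 38.69). The perpendicularity gives NE at right angles to VN; with |NE| = 23.7 on the right of VN, E = N + 23.7·(0.8590, -0.5120) = (64.76, 26.55). Then |PE| = |E − P| = 69.99.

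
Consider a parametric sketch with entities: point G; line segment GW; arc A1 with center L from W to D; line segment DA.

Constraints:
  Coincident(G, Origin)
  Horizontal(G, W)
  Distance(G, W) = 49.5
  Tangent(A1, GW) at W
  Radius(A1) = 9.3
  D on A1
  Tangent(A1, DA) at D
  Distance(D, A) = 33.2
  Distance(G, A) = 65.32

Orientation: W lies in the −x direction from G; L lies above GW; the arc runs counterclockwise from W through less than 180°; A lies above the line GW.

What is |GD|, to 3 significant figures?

42.1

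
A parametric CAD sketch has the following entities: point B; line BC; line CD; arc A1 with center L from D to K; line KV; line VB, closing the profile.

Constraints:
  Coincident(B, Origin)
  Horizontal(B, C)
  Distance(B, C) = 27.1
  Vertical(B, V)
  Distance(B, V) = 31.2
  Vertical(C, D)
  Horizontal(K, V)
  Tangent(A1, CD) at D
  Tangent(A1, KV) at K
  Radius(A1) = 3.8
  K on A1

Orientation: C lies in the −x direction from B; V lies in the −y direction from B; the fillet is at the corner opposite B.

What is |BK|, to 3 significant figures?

38.9

B is at the origin; B and C share the same y with |BC| = 27.1 and C on the −x side, so C = (-27.1, 0.00). BV is vertical with |BV| = 31.2 and V on the −y side, so V = (0.00, -31.2). The virtual corner opposite B is at (-27.1, -31.2). A1 meets CD tangentially, so LD is at right angles to CD and A1 meets KV tangentially, so LK is at right angles to KV, with radius 3.8, so the center L sits 3.8 in from both sides at L = (-23.3, -27.4). That places the tangent points at D = (-27.1, -27.4) on CD and K = (-23.3, -31.2) on KV. Then |BK| = |K − B| = 38.9.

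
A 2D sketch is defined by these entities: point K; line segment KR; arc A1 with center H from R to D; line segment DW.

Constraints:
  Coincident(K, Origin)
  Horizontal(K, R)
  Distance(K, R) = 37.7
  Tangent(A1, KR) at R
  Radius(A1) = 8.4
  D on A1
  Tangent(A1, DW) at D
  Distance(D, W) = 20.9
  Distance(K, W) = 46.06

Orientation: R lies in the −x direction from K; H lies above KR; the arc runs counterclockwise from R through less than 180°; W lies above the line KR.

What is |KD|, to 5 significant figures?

31.286

Checks: |KR| = 37.70 ✓; |HD| = 8.400 ✓; ∠(HD, DW) = 90.00° ✓; |DW| = 20.90 ✓; |KW| = 46.06 ✓.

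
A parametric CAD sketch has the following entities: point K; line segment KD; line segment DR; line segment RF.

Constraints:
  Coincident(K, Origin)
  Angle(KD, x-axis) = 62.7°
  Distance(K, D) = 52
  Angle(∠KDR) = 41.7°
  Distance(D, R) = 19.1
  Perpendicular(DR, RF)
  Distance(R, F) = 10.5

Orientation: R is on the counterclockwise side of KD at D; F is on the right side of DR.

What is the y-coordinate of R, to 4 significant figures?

39.36

K is at the origin; KD runs at 62.7° with length 52.0, so D = 52.0·(cos 62.7°, sin 62.7°) = (23.85, 46.21). ∠KDR = 41.7°, so DR runs at 62.7° + (180° − 41.7°) = 201.0° from the x-axis; with |DR| = 19.1, R = D + 19.1·(cos 201.0°, sin 201.0°) = (6.018, 39.36). So R.y = 39.36.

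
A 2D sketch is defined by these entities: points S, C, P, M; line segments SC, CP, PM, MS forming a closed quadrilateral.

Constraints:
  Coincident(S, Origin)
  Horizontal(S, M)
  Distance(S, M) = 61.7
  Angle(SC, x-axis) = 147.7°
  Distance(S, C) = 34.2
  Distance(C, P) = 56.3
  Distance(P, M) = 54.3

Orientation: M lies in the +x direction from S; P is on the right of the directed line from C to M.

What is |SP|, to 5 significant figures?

23.852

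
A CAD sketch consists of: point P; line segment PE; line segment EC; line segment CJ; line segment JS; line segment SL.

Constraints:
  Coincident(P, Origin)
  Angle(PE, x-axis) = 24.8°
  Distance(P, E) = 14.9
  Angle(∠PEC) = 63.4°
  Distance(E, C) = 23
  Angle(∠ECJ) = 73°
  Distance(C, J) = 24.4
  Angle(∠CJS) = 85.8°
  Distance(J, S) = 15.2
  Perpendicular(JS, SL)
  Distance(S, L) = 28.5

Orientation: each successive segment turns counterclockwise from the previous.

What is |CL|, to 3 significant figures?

14.0

P is at the origin; PE runs at 24.8° with length 14.9, so E = (13.5, 6.25). ∠PEC = 63.4° gives EC at 141° from the x-axis; with |EC| = 23.0, C = (-4.45, 20.6). ∠ECJ = 73.0° gives CJ at -112° from the x-axis; with |CJ| = 24.4, J = (-13.4, -2.09). ∠CJS = 85.8° gives JS at -17.4° from the x-axis; with |JS| = 15.2, S = (1.07, -6.63). The perpendicularity gives SL at right angles to JS, so SL runs at 72.6°; with |SL| = 28.5, L = (9.60, 20.6). Then |CL| = |L − C| = 14.0.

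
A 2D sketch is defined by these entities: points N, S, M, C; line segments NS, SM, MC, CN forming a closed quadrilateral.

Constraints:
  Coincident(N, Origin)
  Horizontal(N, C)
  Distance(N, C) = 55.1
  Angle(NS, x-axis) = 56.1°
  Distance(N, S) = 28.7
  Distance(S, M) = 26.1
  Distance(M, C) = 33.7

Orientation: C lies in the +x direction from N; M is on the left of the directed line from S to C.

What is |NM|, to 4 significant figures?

51.37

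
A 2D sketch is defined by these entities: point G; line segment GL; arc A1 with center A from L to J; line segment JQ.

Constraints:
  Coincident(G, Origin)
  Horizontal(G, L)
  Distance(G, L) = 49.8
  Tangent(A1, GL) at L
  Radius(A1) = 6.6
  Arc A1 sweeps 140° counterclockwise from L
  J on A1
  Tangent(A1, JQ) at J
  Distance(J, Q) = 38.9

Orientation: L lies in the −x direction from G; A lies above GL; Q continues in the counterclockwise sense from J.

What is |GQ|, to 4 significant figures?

83.80

On A1, L sits at bearing -90° from A; a 140° counterclockwise sweep puts J at bearing 50°, so J = A + 6.6·(cos 50°, sin 50°) = (-45.56, 11.66). A1 meets JQ tangentially, so AJ is at right angles to JQ, so JQ runs along (−sin 50°, cos 50°); with |JQ| = 38.9, Q = (-75.36, 36.66). Then |GQ| = |Q − G| = 83.80.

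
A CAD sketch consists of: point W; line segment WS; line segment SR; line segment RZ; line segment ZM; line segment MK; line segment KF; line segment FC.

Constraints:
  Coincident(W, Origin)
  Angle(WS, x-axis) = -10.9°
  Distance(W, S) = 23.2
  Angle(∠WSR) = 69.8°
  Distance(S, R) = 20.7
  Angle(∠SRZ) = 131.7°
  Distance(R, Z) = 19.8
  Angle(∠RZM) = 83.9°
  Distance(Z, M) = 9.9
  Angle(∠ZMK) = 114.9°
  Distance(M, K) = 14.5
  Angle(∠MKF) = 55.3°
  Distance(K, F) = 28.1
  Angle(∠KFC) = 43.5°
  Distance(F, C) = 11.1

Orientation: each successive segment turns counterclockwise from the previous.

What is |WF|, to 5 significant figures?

36.795

∠ZMK = 114.9° gives MK at -51.200° from the x-axis; with |MK| = 14.5, K = (7.4179, 6.4747). ∠MKF = 55.3° gives KF at 73.500° from the x-axis; with |KF| = 28.1, F = (15.399, 33.417). Then |WF| = |F − W| = 36.795.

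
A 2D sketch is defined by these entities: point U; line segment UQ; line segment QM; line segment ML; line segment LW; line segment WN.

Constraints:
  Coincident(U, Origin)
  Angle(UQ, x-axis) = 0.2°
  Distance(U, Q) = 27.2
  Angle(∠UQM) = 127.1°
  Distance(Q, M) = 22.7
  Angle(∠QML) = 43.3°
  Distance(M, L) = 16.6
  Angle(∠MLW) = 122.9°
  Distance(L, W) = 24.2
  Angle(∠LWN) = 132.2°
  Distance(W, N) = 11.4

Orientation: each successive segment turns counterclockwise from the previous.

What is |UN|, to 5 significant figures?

26.179

U is at the origin; UQ runs at 0.2° with length 27.2, so Q = (27.200, 0.094946). ∠UQM = 127.1° gives QM at 53.100° from the x-axis; with |QM| = 22.7, M = (40.829, 18.248). ∠QML = 43.3° gives ML at -170.20° from the x-axis; with |ML| = 16.6, L = (24.472, 15.422). ∠MLW = 122.9° gives LW at -113.10° from the x-axis; with |LW| = 24.2, W = (14.977, -6.8374). ∠LWN = 132.2° gives WN at -65.300° from the x-axis; with |WN| = 11.4, N = (19.741, -17.194). Then |UN| = |N − U| = 26.179.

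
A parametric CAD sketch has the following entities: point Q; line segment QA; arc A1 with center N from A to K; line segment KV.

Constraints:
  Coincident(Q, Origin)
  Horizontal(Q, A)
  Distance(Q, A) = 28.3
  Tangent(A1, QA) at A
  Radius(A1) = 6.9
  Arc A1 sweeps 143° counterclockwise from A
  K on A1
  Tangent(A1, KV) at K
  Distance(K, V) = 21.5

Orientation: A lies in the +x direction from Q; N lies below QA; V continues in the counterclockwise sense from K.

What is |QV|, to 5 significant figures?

48.475

On A1, A sits at bearing 90° from N; a 143° counterclockwise sweep puts K at bearing 233°, so K = N + 6.9·(cos 233°, sin 233°) = (24.147, -12.411). The tangent condition forces NK to be normal to KV, so KV runs along (−sin 233°, cos 233°); with |KV| = 21.5, V = (41.318, -25.350). Then |QV| = |V − Q| = 48.475.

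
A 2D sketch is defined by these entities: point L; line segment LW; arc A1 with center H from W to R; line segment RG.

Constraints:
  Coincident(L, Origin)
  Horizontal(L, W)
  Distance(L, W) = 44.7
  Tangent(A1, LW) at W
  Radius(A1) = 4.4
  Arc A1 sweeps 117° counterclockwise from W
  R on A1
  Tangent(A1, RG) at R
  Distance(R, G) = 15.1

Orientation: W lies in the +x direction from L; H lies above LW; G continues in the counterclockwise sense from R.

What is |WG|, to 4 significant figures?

20.07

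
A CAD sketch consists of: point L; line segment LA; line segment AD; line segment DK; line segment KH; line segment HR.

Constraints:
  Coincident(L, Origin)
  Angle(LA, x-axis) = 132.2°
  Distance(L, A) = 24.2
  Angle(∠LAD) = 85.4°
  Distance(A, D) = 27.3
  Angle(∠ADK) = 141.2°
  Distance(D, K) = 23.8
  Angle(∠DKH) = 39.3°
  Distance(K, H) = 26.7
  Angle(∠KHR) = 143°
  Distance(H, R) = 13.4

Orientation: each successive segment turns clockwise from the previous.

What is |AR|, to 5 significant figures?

11.031

L is at the origin; LA runs at 132.2° with length 24.2, so A = (-16.256, 17.927). ∠LAD = 85.4° gives AD at 37.600° from the x-axis; with |AD| = 27.3, D = (5.3739, 34.584). ∠ADK = 141.2° gives DK at -1.2000° from the x-axis; with |DK| = 23.8, K = (29.169, 34.086). ∠DKH = 39.3° gives KH at -141.90° from the x-axis; with |KH| = 26.7, H = (8.1575, 17.611). ∠KHR = 143.0° gives HR at -178.90° from the x-axis; with |HR| = 13.4, R = (-5.2400, 17.354). Then |AR| = |R − A| = 11.031.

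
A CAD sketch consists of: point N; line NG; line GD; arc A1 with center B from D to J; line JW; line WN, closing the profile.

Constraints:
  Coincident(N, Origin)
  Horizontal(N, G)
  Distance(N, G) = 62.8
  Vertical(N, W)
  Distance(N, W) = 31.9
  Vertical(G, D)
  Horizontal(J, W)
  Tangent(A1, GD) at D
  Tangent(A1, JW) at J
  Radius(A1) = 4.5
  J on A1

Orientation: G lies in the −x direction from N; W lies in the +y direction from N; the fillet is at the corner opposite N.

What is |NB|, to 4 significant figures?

64.42

N is at the origin; N and G share the same y with |NG| = 62.8 and G on the −x side, so G = (-62.80, 0.000). NW is vertical with |NW| = 31.9 and W on the +y side, so W = (0.000, 31.90). The virtual corner opposite N is at (-62.80, 31.90). A1 meets GD tangentially, so BD is at right angles to GD and since A1 is tangent to JW there, BJ ⟂ JW, with radius 4.5, so the center B sits 4.5 in from both sides at B = (-58.30, 27.40). Then |NB| = |B − N| = 64.42.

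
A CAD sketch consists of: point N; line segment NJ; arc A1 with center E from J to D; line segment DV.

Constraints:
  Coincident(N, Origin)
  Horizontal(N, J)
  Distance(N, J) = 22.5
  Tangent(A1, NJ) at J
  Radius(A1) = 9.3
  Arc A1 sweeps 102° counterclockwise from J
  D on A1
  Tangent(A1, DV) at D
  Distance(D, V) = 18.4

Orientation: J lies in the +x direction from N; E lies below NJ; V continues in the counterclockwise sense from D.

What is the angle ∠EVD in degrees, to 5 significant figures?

26.814°

N is at the origin; N and J share the same y with |NJ| = 22.5 and J on the +x side, so J = (22.500, 0.0000). Since A1 is tangent to NJ there, EJ ⟂ NJ, so E = J + (0, -9.3) = (22.500, -9.3000). On A1, J sits at bearing 90° from E; a 102° counterclockwise sweep puts D at bearing 192°, so D = E + 9.3·(cos 192°, sin 192°) = (13.403, -11.234). The tangent condition forces ED to be normal to DV, so DV runs along (−sin 192°, cos 192°); with |DV| = 18.4, V = (17.229, -29.231). Then cos ∠EVD = VE·VD / (|VE||VD|), giving 26.814°.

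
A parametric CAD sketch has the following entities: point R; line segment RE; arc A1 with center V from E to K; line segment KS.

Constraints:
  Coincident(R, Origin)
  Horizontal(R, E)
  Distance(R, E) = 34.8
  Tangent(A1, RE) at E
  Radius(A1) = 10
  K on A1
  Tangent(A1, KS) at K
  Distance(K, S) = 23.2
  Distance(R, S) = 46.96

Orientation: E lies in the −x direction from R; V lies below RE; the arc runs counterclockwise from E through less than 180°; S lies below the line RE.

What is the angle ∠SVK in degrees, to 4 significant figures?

66.68°

Checks: |VK| = 10.00 ✓; ∠(VK, KS) = 90.00° ✓; |KS| = 23.20 ✓; |RS| = 46.96 ✓.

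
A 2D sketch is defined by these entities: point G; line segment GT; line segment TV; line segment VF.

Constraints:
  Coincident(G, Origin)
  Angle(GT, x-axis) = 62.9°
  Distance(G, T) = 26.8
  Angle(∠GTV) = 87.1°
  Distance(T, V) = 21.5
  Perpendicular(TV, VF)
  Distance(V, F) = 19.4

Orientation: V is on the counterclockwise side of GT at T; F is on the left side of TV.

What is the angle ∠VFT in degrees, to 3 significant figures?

47.9°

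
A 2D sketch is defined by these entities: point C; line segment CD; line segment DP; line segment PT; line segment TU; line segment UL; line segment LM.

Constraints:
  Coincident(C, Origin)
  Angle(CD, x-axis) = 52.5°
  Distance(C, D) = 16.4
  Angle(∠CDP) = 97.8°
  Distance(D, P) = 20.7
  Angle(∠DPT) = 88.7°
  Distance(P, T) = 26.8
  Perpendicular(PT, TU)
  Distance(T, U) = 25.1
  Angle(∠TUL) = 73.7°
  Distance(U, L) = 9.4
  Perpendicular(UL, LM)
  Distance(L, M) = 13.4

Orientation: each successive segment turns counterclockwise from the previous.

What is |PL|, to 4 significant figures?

28.65

C is at the origin; CD runs at 52.5° with length 16.4, so D = (9.984, 13.01). ∠CDP = 97.8° gives DP at 134.7° from the x-axis; with |DP| = 20.7, P = (-4.577, 27.72). ∠DPT = 88.7° gives PT at -134.0° from the x-axis; with |PT| = 26.8, T = (-23.19, 8.446). The perpendicularity gives TU at right angles to PT, so TU runs at -44.00°; with |TU| = 25.1, U = (-5.138, -8.990). ∠TUL = 73.7° gives UL at 62.30° from the x-axis; with |UL| = 9.4, L = (-0.7685, -0.6670). Then |PL| = |L − P| = 28.65.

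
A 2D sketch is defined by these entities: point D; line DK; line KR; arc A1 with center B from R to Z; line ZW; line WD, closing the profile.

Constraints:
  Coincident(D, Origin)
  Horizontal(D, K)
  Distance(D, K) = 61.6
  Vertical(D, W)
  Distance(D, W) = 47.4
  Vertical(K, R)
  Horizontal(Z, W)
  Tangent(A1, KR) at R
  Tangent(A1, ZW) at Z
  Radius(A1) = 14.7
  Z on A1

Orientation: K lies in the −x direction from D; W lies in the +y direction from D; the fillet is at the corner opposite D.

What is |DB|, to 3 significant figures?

57.2

D and W share the same x with |DW| = 47.4 and W on the +y side, so W = (0.00, 47.4). The virtual corner opposite D is at (-61.6, 47.4). A1 meets KR tangentially, so BR is at right angles to KR and A1 meets ZW tangentially, so BZ is at right angles to ZW, with radius 14.7, so the center B sits 14.7 in from both sides at B = (-46.9, 32.7). Then |DB| = |B − D| = 57.2.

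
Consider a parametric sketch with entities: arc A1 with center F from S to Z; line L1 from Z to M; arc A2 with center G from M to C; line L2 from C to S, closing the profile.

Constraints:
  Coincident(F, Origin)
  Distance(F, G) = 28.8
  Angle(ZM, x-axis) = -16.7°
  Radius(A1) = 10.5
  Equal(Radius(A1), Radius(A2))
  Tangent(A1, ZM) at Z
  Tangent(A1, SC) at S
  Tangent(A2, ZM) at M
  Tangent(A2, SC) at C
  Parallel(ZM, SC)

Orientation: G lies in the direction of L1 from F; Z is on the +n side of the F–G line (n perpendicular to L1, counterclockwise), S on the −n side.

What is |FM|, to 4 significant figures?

30.65

Tangency of A1 to both parallel lines with radius 10.5 puts Z and S at F ± 10.5·n: Z = (3.017, 10.06), S = (-3.017, -10.06). Equal radii place M and C the same way about G: M = G + 10.5·n = (30.60, 1.781), C = G − 10.5·n = (24.57, -18.33). Then |FM| = |M − F| = 30.65.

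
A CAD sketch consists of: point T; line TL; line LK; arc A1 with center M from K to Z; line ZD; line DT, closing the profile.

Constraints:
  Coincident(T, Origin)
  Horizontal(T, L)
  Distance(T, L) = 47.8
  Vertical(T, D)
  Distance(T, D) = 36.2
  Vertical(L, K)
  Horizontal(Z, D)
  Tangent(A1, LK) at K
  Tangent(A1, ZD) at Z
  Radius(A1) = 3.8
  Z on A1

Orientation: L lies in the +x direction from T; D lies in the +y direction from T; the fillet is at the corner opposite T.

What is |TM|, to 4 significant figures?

54.64

T and D share the same x with |TD| = 36.2 and D on the +y side, so D = (0.000, 36.20). The virtual corner opposite T is at (47.80, 36.20). Since A1 is tangent to LK there, MK ⟂ LK and the tangent condition forces MZ to be normal to ZD, with radius 3.8, so the center M sits 3.8 in from both sides at M = (44.00, 32.40). Then |TM| = |M − T| = 54.64.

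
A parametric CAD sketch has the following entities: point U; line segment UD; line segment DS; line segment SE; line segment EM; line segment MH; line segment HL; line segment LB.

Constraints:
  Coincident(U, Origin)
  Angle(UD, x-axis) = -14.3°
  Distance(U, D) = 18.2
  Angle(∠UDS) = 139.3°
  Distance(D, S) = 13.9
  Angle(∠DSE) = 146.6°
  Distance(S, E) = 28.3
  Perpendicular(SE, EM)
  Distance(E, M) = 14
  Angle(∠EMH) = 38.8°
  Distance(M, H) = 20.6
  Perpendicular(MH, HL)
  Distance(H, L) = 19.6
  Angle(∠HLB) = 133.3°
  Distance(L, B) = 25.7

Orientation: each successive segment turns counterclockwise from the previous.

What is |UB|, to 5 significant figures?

81.119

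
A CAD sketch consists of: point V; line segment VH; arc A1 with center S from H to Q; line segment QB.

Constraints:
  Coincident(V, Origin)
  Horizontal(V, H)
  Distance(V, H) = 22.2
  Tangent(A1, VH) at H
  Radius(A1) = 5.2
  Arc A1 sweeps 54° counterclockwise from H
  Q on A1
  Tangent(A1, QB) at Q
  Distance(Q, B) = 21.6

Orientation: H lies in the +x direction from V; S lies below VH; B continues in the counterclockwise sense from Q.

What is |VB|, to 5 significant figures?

20.321

V is at the origin; VH is horizontal with |VH| = 22.2 and H on the +x side, so H = (22.200, 0.0000). The tangent condition forces SH to be normal to VH, so S = H + (0, -5.2) = (22.200, -5.2000). On A1, H sits at bearing 90° from S; a 54° counterclockwise sweep puts Q at bearing 144°, so Q = S + 5.2·(cos 144°, sin 144°) = (17.993, -2.1435). Since A1 is tangent to QB there, SQ ⟂ QB, so QB runs along (−sin 144°, cos 144°); with |QB| = 21.6, B = (5.2970, -19.618). Then |VB| = |B − V| = 20.321.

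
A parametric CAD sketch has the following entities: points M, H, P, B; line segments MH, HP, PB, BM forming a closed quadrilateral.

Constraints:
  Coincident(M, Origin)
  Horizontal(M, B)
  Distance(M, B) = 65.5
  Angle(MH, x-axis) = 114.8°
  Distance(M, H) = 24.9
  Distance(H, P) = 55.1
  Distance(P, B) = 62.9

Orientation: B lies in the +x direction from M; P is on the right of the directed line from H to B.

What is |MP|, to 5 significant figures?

30.286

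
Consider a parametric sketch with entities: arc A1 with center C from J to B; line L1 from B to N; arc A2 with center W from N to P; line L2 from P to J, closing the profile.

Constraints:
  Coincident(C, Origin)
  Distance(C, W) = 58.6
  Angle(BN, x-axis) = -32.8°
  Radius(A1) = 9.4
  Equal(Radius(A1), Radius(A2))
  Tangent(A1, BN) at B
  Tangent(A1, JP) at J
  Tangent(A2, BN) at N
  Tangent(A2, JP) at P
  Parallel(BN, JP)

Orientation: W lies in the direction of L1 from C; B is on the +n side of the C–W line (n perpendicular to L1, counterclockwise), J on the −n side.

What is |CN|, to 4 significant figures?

59.35

The slot axis is L1's direction at -32.8°, so u = (cos -32.8°, sin -32.8°) = (0.8406, -0.5417) and n = (−sin -32.8°, cos -32.8°) = (0.5417, 0.8406). C is at the origin and W lies 58.6 along u from C, so W = 58.6·u = (49.26, -31.74). Tangency of A1 to both parallel lines with radius 9.4 puts B and J at C ± 9.4·n: B = (5.092, 7.901), J = (-5.092, -7.901). Equal radii place N and P the same way about W: N = W + 9.4·n = (54.35, -23.84), P = W − 9.4·n = (44.17, -39.65). Then |CN| = |N − C| = 59.35.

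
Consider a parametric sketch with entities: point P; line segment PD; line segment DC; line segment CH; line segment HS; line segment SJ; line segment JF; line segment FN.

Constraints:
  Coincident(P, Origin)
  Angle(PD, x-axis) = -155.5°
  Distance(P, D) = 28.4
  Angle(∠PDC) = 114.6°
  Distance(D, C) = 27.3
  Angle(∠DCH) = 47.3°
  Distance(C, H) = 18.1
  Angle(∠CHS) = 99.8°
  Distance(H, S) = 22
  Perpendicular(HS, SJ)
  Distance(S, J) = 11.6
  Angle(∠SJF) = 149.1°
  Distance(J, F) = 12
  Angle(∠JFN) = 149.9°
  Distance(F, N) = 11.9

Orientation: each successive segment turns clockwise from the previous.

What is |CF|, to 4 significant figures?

19.35

P is at the origin; PD runs at -155.5° with length 28.4, so D = (-25.84, -11.78). ∠PDC = 114.6° gives DC at 139.1° from the x-axis; with |DC| = 27.3, C = (-46.48, 6.097). ∠DCH = 47.3° gives CH at 6.400° from the x-axis; with |CH| = 18.1, H = (-28.49, 8.115). ∠CHS = 99.8° gives HS at -73.80° from the x-axis; with |HS| = 22.0, S = (-22.35, -13.01). HS ⟂ SJ, so SJ runs at -163.8°; with |SJ| = 11.6, J = (-33.49, -16.25). ∠SJF = 149.1° gives JF at 165.3° from the x-axis; with |JF| = 12.0, F = (-45.10, -13.20). Then |CF| = |F − C| = 19.35.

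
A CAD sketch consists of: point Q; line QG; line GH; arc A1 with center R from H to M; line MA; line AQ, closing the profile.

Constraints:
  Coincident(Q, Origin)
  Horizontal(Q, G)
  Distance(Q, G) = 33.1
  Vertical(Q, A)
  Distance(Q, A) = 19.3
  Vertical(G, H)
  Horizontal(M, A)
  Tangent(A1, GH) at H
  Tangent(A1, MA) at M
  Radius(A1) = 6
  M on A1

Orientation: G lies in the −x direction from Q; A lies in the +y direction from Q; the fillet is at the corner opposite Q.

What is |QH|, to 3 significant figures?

35.7

Q is at the origin; Q and G share the same y with |QG| = 33.1 and G on the −x side, so G = (-33.1, 0.00). Q and A share the same x with |QA| = 19.3 and A on the +y side, so A = (0.00, 19.3). The virtual corner opposite Q is at (-33.1, 19.3). A1 meets GH tangentially, so RH is at right angles to GH and since A1 is tangent to MA there, RM ⟂ MA, with radius 6.0, so the center R sits 6.0 in from both sides at R = (-27.1, 13.3). That places the tangent points at H = (-33.1, 13.3) on GH and M = (-27.1, 19.3) on MA. Then |QH| = |H − Q| = 35.7.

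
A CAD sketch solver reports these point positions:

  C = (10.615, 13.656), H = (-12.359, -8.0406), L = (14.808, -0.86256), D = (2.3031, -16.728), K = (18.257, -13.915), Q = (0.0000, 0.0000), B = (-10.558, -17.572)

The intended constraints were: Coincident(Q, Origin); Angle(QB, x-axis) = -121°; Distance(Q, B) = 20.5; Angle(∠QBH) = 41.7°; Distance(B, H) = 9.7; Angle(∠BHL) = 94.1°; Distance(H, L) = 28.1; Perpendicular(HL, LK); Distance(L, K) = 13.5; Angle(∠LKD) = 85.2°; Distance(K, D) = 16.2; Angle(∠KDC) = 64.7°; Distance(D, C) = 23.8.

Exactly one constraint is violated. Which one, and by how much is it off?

Distance(D, C) = 23.8 — off by 7.70.

Q = (0.00, 0.00) ✓; QB at -121.0° ✓; |QB| = 20.50 ✓; ∠QBH = 41.70° ✓; |BH| = 9.700 ✓; ∠BHL = 94.10° ✓; |HL| = 28.10 ✓; ∠(HL, LK) = 90.00° ✓; |LK| = 13.50 ✓; ∠LKD = 85.20° ✓; |KD| = 16.20 ✓; ∠KDC = 64.70° ✓; |DC| = 31.50 ✗.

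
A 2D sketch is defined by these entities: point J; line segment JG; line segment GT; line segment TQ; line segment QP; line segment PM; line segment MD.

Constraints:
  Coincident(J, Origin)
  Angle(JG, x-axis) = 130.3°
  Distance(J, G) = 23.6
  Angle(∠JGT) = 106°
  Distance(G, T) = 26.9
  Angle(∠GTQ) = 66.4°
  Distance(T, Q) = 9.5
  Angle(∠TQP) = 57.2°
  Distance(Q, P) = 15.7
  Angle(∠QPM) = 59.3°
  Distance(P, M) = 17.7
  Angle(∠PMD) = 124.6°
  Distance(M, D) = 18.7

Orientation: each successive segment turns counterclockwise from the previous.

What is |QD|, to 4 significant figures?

20.39

J is at the origin; JG runs at 130.3° with length 23.6, so G = (-15.26, 18.00). ∠JGT = 106.0° gives GT at -155.7° from the x-axis; with |GT| = 26.9, T = (-39.78, 6.929). ∠GTQ = 66.4° gives TQ at -42.10° from the x-axis; with |TQ| = 9.5, Q = (-32.73, 0.5602). ∠TQP = 57.2° gives QP at 80.70° from the x-axis; with |QP| = 15.7, P = (-30.20, 16.05). ∠QPM = 59.3° gives PM at -158.6° from the x-axis; with |PM| = 17.7, M = (-46.67, 9.595). ∠PMD = 124.6° gives MD at -103.2° from the x-axis; with |MD| = 18.7, D = (-50.94, -8.610). Then |QD| = |D − Q| = 20.39.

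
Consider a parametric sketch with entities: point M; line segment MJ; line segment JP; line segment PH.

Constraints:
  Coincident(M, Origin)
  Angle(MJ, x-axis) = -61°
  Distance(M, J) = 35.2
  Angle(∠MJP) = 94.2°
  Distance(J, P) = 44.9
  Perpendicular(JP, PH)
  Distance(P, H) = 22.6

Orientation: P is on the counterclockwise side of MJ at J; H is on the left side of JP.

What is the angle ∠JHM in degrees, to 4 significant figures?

41.47°

M is at the origin; MJ runs at -61.0° with length 35.2, so J = 35.2·(cos -61.0°, sin -61.0°) = (17.07, -30.79). ∠MJP = 94.2°, so JP runs at -61.0° + (180° − 94.2°) = 24.80° from the x-axis; with |JP| = 44.9, P = J + 44.9·(cos 24.80°, sin 24.80°) = (57.82, -11.95). JP is perpendicular to PH; with |PH| = 22.6 on the left of JP, H = P + 22.6·(-0.4195, 0.9078) = (48.34, 8.563). Then cos ∠JHM = HJ·HM / (|HJ||HM|), giving 41.47°.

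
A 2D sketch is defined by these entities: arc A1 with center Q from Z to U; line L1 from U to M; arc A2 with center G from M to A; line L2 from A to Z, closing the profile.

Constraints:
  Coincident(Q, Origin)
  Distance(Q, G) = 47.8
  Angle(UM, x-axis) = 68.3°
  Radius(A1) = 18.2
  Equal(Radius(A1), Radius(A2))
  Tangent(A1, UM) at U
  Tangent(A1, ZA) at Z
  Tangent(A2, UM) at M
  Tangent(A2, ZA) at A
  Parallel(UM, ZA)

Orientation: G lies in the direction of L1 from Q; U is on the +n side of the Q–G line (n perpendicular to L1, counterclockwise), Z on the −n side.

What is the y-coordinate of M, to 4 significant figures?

51.14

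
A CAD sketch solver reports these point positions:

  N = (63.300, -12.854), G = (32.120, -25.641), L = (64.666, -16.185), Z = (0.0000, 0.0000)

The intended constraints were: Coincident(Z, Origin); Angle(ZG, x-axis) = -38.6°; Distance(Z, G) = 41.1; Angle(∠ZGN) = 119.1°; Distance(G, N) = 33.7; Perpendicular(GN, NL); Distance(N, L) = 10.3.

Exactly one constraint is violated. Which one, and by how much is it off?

Distance(N, L) = 10.3 — off by 6.70.

Z = (0.00, 0.00) ✓; ZG at -38.60° ✓; |ZG| = 41.10 ✓; ∠ZGN = 119.1° ✓; |GN| = 33.70 ✓; ∠(GN, NL) = 90.00° ✓; |NL| = 3.600 ✗.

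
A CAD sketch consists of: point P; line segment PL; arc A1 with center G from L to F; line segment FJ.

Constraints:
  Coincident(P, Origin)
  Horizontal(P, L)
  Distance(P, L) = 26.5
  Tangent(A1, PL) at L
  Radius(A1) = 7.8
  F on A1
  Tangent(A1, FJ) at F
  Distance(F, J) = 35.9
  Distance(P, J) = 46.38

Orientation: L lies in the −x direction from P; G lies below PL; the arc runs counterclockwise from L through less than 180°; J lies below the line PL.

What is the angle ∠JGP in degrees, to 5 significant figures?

91.083°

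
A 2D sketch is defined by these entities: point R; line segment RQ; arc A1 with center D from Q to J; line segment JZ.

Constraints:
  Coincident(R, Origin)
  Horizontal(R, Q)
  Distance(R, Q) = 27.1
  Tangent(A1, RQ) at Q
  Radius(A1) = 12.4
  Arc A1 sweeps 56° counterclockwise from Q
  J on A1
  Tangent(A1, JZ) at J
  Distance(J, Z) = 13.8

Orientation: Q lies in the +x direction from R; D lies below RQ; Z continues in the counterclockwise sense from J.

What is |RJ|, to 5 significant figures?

17.686

R is at the origin; RQ is horizontal with |RQ| = 27.1 and Q on the +x side, so Q = (27.100, 0.0000). Since A1 is tangent to RQ there, DQ ⟂ RQ, so D = Q + (0, -12.4) = (27.100, -12.400). On A1, Q sits at bearing 90° from D; a 56° counterclockwise sweep puts J at bearing 146°, so J = D + 12.4·(cos 146°, sin 146°) = (16.820, -5.4660). Then |RJ| = |J − R| = 17.686.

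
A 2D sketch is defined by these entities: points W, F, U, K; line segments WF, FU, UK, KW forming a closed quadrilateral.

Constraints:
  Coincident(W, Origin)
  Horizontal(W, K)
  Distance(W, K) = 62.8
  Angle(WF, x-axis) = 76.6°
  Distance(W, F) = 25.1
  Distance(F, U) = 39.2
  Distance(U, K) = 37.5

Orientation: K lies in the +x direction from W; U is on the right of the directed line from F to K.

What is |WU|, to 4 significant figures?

27.86

W is at the origin; W and K share the same y with |WK| = 62.8 and K in +x, so K = (62.8, 0). WF runs at 76.6° with |WF| = 25.1, so F = (5.817, 24.42). U is determined by |FU| = 39.2 and |UK| = 37.5 together: it lies at the intersection of circle(F, 39.2) and circle(K, 37.5). With |FK| = 61.99, the foot of the radical line on FK is 32.05 from F and the perpendicular offset is √(39.2² − 32.05²) = 22.57. Taking the right-of-FK solution: U = (26.38, -8.954).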